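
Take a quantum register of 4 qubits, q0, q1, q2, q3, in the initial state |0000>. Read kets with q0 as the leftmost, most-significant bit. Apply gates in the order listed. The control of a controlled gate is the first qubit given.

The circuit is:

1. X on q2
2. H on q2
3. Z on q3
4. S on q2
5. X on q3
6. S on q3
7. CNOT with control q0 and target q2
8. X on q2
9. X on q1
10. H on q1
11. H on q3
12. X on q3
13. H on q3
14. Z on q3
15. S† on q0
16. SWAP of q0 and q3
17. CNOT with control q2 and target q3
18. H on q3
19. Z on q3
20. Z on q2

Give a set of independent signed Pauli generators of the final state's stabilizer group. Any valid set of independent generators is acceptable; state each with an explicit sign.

One valid set of independent stabilizer generators is -IXII, -IIYZ, -IIZX, -ZIII (any independent generating set of the same group is equally correct). Key observation: gates 11-14 undo each other exactly, leaving only the rest of the circuit to track.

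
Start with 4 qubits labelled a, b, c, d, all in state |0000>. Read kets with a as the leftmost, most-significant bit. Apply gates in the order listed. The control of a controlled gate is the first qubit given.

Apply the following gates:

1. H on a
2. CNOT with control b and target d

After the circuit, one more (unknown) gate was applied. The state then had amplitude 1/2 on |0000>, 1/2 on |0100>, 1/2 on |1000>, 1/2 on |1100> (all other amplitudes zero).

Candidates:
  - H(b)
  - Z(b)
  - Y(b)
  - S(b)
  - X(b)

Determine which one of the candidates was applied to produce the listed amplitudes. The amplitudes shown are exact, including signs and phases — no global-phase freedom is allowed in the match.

The applied gate was H(b).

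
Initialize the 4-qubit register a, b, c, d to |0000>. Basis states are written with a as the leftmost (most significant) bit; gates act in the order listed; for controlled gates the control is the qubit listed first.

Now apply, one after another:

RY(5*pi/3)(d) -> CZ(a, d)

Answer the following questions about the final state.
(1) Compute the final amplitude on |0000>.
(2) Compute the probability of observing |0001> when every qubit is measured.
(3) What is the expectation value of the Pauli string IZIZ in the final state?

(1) |0000> carries amplitude -sqrt(3)/2 in the final state.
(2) Outcome |0001> occurs with probability 1/4.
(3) The expectation value of IZIZ is 1/2.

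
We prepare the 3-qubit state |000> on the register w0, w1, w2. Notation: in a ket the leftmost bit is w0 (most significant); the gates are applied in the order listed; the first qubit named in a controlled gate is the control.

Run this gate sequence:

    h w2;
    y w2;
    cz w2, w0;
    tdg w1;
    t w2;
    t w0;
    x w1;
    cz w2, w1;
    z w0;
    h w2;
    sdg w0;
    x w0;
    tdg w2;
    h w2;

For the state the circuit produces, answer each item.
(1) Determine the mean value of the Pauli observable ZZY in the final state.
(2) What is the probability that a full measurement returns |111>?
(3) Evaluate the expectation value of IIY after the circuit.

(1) The observable ZZY averages to 1/2.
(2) A full measurement returns |111> with probability 3/4.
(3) The expectation value of IIY is 1/2.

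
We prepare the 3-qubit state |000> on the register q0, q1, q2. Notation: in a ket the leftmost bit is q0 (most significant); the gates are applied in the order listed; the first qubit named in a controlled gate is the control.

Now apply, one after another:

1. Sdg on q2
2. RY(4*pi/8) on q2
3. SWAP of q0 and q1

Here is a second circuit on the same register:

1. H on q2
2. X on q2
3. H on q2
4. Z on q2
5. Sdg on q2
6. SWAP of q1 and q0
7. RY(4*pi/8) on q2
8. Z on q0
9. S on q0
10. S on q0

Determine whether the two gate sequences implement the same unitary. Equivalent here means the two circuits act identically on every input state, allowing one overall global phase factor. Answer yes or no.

Yes: on every input state the two circuits agree up to one overall phase factor.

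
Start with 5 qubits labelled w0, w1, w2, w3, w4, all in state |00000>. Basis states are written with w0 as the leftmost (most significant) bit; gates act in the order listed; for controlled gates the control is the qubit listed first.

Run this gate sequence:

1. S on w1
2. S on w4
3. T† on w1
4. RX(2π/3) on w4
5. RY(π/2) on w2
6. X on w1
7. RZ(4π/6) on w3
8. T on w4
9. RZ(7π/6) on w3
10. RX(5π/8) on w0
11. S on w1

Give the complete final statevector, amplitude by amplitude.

The final amplitudes are -sqrt(2)*exp(7*I*pi/12)*cos(5*pi/16)/4 on |01000>, -sqrt(6)*exp(I*pi/3)*cos(5*pi/16)/4 on |01001>, -sqrt(2)*exp(7*I*pi/12)*cos(5*pi/16)/4 on |01100>, -sqrt(6)*exp(I*pi/3)*cos(5*pi/16)/4 on |01101>, -sqrt(2)*exp(I*pi/12)*sin(5*pi/16)/4 on |11000>, sqrt(6)*exp(5*I*pi/6)*sin(5*pi/16)/4 on |11001>, -sqrt(2)*exp(I*pi/12)*sin(5*pi/16)/4 on |11100>, sqrt(6)*exp(5*I*pi/6)*sin(5*pi/16)/4 on |11101>, and 0 on every other basis state.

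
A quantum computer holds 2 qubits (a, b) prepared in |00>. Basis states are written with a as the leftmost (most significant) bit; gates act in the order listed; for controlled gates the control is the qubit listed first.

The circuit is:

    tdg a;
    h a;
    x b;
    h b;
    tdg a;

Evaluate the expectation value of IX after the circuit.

In the final state, IX has expectation -1.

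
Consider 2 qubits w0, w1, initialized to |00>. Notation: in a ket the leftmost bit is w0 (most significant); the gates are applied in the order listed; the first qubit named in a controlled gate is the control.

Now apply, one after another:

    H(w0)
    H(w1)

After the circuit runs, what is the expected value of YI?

The expectation value of YI is 0.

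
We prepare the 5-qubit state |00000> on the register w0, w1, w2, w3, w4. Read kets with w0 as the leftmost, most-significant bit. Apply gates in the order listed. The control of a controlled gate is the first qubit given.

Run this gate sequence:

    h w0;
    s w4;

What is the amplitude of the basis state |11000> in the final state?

|11000> carries amplitude 0 in the final state.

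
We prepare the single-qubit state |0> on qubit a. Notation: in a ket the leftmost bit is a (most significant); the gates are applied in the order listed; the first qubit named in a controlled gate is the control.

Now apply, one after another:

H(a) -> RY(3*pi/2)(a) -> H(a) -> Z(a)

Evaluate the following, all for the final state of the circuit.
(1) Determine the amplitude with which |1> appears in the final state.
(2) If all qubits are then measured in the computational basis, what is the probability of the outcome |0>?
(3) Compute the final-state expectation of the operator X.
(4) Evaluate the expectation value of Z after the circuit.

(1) |1> carries amplitude sqrt(2)/2 in the final state.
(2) The probability of measuring |0> is 1/2.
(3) The expectation value of X is -1.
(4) In the final state, Z has expectation 0.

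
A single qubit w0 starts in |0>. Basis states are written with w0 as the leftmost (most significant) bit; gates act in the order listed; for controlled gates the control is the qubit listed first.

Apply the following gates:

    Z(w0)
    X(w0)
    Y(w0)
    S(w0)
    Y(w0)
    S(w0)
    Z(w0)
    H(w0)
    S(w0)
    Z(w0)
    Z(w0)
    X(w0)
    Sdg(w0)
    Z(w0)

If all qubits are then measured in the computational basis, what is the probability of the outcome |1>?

The probability of measuring |1> is 1/2.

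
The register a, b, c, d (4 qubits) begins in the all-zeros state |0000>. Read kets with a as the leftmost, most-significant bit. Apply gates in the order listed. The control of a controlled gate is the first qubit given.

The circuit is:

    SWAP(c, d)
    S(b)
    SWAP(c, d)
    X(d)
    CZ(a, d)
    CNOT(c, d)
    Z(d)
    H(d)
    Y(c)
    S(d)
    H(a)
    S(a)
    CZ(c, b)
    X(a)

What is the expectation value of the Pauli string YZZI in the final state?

The expectation value of YZZI is 1.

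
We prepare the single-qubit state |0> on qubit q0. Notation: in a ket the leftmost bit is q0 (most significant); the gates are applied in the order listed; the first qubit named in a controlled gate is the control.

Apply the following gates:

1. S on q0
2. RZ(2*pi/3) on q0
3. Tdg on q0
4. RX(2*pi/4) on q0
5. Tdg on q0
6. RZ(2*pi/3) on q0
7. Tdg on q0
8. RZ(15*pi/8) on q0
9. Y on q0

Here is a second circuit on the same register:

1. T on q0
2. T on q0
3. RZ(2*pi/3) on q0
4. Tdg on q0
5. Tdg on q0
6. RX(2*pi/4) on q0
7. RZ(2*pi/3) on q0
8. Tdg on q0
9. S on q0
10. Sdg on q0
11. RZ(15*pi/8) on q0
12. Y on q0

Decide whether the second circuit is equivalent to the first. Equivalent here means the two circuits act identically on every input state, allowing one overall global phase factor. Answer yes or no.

No: there is an input state on which the two circuits produce genuinely different outputs (not merely differing by a phase).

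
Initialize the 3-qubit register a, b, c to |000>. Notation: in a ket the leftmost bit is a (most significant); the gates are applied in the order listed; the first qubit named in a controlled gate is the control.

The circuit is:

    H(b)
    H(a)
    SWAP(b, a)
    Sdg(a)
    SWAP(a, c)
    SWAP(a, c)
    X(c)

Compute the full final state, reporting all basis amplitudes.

After the circuit, the state carries amplitude 0 on |000>, 1/2 on |001>, 0 on |010>, 1/2 on |011>, 0 on |100>, -I/2 on |101>, 0 on |110>, -I/2 on |111>. Key observation: gates 5-6 undo each other exactly, leaving only the rest of the circuit to track.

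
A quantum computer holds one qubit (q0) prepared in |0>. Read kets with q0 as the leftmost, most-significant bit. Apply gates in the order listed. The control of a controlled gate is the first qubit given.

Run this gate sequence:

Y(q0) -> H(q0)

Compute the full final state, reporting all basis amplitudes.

The resulting statevector has amplitude sqrt(2)*I/2 on |0>, -sqrt(2)*I/2 on |1>.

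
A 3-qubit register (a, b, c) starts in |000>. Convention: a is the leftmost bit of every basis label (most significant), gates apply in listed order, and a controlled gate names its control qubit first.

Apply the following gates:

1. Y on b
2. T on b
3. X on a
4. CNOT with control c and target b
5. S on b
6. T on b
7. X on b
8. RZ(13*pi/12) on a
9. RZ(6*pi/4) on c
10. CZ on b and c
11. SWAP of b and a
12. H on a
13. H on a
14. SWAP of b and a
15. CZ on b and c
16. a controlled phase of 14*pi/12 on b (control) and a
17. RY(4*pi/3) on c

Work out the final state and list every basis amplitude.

The final amplitudes are exp(7*I*pi/24)/2 on |100>, -sqrt(3)*exp(7*I*pi/24)/2 on |101>, and 0 on every other basis state. Key observation: gates 10-15 undo each other exactly, leaving only the rest of the circuit to track.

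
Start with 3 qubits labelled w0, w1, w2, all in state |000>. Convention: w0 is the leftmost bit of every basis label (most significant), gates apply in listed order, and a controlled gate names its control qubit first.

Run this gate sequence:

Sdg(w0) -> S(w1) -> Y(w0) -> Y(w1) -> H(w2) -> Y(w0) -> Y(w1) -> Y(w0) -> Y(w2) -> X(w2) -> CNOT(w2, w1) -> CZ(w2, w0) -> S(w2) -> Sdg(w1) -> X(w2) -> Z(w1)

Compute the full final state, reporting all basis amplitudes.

The final amplitudes are -sqrt(2)/2 on |101>, sqrt(2)/2 on |110>, and 0 on every other basis state.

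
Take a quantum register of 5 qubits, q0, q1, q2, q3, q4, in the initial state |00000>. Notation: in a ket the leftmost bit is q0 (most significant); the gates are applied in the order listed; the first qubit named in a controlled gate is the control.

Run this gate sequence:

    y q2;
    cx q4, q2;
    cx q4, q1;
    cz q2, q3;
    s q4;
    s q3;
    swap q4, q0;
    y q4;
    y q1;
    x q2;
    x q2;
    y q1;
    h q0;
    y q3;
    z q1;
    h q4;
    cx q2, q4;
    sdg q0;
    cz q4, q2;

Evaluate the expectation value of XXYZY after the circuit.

The expectation value of XXYZY is 0. Key observation: steps 9-12 multiply out to the identity, so the circuit reduces to the remaining gates.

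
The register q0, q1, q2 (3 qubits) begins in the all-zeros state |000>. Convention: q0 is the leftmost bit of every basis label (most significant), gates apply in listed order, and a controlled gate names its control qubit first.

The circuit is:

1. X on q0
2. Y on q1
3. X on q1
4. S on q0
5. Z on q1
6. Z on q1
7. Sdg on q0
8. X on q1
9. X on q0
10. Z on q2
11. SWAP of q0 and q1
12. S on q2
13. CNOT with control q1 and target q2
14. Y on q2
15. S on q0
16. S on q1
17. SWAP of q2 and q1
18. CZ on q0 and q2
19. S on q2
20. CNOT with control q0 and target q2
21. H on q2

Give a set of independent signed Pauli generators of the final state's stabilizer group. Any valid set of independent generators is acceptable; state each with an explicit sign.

One valid set of independent stabilizer generators is -IIX, -ZII, -IZI (any independent generating set of the same group is equally correct). Key observation: gates 3-8 undo each other exactly, leaving only the rest of the circuit to track.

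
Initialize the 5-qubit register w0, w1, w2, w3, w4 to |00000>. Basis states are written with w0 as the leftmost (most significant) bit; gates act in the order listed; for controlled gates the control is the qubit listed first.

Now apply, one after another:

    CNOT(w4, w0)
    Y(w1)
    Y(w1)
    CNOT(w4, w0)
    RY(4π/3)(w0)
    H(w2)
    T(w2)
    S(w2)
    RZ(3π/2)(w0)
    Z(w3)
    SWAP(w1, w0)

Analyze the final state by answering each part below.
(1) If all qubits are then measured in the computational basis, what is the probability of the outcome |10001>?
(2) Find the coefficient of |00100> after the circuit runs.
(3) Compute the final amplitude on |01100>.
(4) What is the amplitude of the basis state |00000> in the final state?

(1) A full measurement returns |10001> with probability 0.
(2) The final state's coefficient on |00100> equals -sqrt(2)/4.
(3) The amplitude on |01100> is -sqrt(6)*I/4.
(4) |00000> carries amplitude sqrt(2)*exp(I*pi/4)/4 in the final state.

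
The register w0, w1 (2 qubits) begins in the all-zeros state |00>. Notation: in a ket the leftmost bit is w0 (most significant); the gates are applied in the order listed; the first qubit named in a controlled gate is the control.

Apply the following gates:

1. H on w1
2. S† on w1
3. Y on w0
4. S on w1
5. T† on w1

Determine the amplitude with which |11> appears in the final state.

|11> carries amplitude sqrt(2)*exp(I*pi/4)/2 in the final state.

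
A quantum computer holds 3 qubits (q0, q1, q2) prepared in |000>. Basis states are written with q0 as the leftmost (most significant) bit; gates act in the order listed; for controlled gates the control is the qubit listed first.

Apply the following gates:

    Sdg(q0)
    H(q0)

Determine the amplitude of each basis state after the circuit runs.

The final amplitudes are sqrt(2)/2 on |000>, sqrt(2)/2 on |100>, and 0 on every other basis state.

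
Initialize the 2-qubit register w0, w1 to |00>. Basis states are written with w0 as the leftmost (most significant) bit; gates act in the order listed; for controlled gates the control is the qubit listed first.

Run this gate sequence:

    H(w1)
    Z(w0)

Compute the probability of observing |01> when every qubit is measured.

A full measurement returns |01> with probability 1/2.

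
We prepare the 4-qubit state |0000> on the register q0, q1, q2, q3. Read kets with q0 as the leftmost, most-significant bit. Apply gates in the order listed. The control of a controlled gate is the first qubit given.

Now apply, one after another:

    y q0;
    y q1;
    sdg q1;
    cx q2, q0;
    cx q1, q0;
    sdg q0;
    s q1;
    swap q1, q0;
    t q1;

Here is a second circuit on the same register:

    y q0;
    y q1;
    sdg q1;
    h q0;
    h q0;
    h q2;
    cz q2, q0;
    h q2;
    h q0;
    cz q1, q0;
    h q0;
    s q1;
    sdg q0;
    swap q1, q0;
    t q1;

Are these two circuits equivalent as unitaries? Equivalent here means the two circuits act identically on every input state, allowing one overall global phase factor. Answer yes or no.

No: there is an input state on which the two circuits produce genuinely different outputs (not merely differing by a phase).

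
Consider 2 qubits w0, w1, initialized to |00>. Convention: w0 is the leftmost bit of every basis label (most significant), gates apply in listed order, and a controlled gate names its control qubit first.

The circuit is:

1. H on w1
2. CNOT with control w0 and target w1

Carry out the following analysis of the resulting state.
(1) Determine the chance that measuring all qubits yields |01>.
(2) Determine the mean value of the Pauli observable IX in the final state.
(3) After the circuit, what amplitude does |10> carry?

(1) The probability of measuring |01> is 1/2.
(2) The expectation value of IX is 1.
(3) |10> carries amplitude 0 in the final state.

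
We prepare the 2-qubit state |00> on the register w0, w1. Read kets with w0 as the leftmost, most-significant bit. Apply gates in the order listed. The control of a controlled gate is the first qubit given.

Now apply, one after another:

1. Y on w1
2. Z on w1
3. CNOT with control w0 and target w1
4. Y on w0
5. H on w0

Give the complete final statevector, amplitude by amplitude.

After the circuit, the state carries amplitude 0 on |00>, sqrt(2)/2 on |01>, 0 on |10>, -sqrt(2)/2 on |11>.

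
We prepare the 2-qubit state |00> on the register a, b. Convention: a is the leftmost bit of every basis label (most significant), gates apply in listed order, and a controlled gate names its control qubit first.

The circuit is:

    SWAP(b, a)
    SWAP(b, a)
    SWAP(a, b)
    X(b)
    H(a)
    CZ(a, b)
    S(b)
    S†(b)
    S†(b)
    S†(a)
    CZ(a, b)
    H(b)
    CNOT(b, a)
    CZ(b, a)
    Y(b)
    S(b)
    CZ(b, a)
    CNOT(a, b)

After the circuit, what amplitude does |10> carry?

|10> carries amplitude -1/2 in the final state. Key observation: the block from step 7 through step 8 cancels to the identity and can be dropped.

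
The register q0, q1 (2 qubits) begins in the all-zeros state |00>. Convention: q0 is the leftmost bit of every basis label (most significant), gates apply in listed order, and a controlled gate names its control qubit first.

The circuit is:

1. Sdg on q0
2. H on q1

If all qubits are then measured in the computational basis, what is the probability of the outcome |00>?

The probability of measuring |00> is 1/2.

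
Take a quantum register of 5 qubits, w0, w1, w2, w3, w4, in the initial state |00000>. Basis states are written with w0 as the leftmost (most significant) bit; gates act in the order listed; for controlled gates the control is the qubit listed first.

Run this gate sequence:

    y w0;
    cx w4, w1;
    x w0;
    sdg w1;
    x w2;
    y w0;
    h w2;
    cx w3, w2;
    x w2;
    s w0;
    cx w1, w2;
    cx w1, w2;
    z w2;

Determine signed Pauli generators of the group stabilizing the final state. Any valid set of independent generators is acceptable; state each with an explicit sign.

One valid set of independent stabilizer generators is +IIXII, -ZIIII, +IZIII, +IIIZI, +IIIIZ (any independent generating set of the same group is equally correct). Key observation: gates 11-12 undo each other exactly, leaving only the rest of the circuit to track.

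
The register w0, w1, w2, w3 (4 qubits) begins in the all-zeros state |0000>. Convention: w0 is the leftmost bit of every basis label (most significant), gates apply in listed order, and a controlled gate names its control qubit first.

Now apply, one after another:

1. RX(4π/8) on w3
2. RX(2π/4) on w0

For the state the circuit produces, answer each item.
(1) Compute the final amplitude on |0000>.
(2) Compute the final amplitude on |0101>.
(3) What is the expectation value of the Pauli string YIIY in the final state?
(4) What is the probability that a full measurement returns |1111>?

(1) The final state's coefficient on |0000> equals 1/2.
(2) The final state's coefficient on |0101> equals 0.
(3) In the final state, YIIY has expectation 1.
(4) Outcome |1111> occurs with probability 0.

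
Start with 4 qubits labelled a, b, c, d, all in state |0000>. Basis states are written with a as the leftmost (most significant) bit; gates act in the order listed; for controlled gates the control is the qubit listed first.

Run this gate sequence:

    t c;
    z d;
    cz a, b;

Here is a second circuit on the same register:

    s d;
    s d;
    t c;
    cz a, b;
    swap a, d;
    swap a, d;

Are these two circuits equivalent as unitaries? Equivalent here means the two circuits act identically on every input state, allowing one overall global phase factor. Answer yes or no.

Yes, they are equivalent — the unitaries differ by at most a global phase.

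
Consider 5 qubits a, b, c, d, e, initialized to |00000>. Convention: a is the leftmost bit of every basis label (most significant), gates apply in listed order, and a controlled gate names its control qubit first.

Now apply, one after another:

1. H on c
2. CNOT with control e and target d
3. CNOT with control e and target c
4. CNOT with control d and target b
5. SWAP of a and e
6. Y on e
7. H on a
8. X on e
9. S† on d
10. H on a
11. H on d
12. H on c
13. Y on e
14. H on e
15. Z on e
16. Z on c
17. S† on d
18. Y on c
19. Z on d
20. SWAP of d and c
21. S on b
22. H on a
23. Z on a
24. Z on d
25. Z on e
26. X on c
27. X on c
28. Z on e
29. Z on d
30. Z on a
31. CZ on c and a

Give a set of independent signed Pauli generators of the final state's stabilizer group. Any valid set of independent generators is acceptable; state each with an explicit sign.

The final state is stabilized by the group generated by +XIZII, +ZIYII, +IIIIX, +IZIII, -IIIZI; other independent generating sets are equally valid. Key observation: steps 23-30 multiply out to the identity, so the circuit reduces to the remaining gates.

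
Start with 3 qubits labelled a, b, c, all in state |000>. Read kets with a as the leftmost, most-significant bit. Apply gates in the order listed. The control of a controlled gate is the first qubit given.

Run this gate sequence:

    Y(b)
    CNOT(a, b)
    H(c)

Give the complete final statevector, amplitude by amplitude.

After the circuit, the state carries amplitude sqrt(2)*I/2 on |010>, sqrt(2)*I/2 on |011>, and 0 on every other basis state.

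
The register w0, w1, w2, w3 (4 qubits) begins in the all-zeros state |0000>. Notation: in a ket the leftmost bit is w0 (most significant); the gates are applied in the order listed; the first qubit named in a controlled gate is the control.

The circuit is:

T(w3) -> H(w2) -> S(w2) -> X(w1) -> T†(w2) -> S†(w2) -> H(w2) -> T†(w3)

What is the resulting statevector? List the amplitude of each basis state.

The resulting statevector has amplitude 1/2 - exp(3*I*pi/4)/2 on |0100>, 1/2 + exp(3*I*pi/4)/2 on |0110>, and 0 on every other basis state.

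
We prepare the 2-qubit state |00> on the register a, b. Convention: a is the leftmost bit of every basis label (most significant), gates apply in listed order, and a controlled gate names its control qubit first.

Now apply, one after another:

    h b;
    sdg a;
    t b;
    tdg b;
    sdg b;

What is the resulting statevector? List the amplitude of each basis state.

After the circuit, the state carries amplitude sqrt(2)/2 on |00>, -sqrt(2)*I/2 on |01>, 0 on |10>, 0 on |11>.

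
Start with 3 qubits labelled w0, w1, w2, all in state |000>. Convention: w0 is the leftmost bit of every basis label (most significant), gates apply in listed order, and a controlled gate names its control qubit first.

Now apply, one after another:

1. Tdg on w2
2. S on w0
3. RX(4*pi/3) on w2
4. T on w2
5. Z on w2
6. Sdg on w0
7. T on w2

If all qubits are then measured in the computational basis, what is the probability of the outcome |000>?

Outcome |000> occurs with probability 1/4.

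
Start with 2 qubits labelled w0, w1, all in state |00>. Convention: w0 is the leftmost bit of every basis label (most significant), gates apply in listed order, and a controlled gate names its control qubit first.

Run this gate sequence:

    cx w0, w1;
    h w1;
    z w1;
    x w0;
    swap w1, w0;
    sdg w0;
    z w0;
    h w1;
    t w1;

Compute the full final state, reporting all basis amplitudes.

The resulting statevector has amplitude 1/2 on |00>, -exp(I*pi/4)/2 on |01>, -I/2 on |10>, exp(3*I*pi/4)/2 on |11>.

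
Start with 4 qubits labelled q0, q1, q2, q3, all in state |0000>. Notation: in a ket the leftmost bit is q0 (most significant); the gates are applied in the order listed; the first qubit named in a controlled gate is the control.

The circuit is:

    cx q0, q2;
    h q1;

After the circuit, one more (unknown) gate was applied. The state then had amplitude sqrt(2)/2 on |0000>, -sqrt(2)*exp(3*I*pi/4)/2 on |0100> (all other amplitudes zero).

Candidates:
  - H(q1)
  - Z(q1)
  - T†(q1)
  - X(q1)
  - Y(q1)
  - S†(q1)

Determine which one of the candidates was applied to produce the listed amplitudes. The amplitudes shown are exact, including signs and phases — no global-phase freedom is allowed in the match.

The unique candidate consistent with the amplitudes is T†(q1).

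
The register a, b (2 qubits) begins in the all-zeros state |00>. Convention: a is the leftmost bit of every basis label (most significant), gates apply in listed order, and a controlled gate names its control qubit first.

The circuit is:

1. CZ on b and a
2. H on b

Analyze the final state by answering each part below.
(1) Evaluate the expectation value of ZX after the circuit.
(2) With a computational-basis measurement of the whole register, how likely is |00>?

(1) In the final state, ZX has expectation 1.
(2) A full measurement returns |00> with probability 1/2.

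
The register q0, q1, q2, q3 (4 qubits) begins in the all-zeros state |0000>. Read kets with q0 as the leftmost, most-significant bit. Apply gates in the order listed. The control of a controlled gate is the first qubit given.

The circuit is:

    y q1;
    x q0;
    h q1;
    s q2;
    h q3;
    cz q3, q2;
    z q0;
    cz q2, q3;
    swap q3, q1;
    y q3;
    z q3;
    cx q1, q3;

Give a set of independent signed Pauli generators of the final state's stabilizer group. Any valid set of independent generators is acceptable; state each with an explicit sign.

One valid set of independent stabilizer generators is -IXII, -IIIX, -ZIII, +IIZI (any independent generating set of the same group is equally correct).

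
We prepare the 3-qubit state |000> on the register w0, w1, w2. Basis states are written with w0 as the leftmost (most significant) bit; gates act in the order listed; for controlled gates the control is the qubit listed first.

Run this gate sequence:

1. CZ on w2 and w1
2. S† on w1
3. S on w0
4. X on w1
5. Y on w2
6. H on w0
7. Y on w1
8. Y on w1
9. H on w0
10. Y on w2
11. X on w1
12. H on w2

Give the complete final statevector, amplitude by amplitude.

The resulting statevector has amplitude sqrt(2)/2 on |000>, sqrt(2)/2 on |001>, and 0 on every other basis state. Key observation: the block from step 4 through step 11 cancels to the identity and can be dropped.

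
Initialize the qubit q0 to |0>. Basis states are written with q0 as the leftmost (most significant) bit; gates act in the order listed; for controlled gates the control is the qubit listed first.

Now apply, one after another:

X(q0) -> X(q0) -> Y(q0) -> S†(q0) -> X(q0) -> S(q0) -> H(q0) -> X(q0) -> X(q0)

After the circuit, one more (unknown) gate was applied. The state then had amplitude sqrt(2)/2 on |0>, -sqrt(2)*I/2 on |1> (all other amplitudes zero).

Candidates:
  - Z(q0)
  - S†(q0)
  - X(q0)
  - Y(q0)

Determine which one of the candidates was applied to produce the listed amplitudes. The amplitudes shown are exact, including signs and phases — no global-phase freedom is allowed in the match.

The unique candidate consistent with the amplitudes is S†(q0).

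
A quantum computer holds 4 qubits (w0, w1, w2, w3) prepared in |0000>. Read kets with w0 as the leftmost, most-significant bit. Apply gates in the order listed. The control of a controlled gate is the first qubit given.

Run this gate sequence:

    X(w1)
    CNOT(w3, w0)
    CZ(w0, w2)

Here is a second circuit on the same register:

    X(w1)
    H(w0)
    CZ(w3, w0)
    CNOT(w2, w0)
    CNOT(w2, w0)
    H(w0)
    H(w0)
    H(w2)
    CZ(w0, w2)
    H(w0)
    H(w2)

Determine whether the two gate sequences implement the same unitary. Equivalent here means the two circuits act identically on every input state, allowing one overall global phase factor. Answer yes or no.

No, they are not equivalent — no single phase factor reconciles the two unitaries.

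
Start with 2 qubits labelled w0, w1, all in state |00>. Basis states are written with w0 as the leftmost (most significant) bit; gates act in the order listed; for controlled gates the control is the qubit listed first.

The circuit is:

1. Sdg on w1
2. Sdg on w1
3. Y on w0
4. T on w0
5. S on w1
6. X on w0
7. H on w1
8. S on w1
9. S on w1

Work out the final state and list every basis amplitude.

The resulting statevector has amplitude sqrt(2)*exp(3*I*pi/4)/2 on |00>, -sqrt(2)*exp(3*I*pi/4)/2 on |01>, 0 on |10>, 0 on |11>.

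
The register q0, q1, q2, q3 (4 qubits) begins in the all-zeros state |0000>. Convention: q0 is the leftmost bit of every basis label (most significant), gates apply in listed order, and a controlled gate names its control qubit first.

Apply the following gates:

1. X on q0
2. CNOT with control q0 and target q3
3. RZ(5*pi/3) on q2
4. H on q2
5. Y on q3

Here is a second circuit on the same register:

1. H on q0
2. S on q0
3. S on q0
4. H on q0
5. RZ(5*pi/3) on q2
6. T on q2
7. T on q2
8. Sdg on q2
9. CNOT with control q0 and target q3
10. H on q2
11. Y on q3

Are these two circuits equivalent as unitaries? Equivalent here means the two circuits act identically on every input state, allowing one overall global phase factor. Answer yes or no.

Yes: on every input state the two circuits agree up to one overall phase factor.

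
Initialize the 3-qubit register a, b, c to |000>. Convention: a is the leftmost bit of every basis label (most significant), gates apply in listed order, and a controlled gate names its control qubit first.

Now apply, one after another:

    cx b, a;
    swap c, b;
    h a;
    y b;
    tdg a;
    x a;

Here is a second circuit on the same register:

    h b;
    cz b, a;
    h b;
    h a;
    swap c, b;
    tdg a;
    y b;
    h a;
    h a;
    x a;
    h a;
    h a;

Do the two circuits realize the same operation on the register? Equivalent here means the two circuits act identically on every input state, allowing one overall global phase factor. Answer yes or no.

No — the two circuits implement different unitaries, even allowing a global phase.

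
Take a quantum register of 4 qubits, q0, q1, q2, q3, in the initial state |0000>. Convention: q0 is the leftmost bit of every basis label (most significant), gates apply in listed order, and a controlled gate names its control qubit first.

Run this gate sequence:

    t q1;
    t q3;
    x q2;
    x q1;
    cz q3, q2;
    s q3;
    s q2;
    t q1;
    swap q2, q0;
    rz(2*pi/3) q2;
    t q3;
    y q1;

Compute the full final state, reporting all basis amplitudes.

After the circuit, the state carries amplitude exp(-I*pi/12) on |1000>, and 0 on every other basis state.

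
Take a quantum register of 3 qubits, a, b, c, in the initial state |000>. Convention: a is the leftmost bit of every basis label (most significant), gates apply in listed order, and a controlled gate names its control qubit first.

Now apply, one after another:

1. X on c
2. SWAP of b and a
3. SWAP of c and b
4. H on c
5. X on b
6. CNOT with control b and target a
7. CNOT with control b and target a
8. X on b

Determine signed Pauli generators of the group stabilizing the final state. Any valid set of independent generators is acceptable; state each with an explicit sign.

One valid set of independent stabilizer generators is +IIX, +ZII, -IZI (any independent generating set of the same group is equally correct). Key observation: gates 5-8 undo each other exactly, leaving only the rest of the circuit to track.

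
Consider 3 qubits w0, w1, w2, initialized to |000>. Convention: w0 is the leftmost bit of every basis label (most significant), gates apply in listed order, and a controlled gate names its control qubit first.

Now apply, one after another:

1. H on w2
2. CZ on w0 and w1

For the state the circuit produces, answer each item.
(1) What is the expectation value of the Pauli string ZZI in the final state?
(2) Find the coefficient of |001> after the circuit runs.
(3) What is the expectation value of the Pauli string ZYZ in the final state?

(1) The expectation value of ZZI is 1.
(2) The final state's coefficient on |001> equals sqrt(2)/2.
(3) The expectation value of ZYZ is 0.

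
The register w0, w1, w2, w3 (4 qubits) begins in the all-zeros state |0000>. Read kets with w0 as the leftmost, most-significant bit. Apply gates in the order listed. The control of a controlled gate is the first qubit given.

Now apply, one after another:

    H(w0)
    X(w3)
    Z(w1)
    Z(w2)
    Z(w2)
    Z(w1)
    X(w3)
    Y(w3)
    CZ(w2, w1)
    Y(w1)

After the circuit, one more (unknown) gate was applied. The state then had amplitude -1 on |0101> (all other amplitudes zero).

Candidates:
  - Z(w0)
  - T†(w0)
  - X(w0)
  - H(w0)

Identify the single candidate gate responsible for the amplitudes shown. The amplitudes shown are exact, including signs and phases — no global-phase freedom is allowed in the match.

The applied gate was H(w0).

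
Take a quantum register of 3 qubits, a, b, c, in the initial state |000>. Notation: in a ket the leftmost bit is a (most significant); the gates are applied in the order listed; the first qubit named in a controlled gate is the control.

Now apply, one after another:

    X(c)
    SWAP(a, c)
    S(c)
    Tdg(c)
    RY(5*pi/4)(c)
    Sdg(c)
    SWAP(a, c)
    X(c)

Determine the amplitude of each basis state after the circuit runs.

After the circuit, the state carries amplitude -sqrt(2 - sqrt(2))/2 on |000>, -I*sqrt(sqrt(2) + 2)/2 on |100>, and 0 on every other basis state.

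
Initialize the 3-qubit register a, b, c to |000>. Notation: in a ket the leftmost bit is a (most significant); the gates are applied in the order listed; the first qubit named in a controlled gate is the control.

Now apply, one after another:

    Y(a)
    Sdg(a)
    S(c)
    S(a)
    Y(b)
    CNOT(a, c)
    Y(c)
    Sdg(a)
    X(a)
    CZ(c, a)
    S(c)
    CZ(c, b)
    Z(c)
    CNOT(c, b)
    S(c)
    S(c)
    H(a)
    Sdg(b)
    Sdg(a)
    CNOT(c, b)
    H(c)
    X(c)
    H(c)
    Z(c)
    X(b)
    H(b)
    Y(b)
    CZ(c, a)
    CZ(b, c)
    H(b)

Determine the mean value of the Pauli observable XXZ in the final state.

The expectation value of XXZ is 0. Key observation: gates 21-24 undo each other exactly, leaving only the rest of the circuit to track.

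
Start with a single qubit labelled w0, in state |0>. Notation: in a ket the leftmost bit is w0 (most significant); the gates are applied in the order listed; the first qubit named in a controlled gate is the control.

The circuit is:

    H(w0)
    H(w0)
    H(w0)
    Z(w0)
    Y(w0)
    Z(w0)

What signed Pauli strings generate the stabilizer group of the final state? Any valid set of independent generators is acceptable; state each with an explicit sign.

The stabilizer group can be generated by -X, among other valid generating sets.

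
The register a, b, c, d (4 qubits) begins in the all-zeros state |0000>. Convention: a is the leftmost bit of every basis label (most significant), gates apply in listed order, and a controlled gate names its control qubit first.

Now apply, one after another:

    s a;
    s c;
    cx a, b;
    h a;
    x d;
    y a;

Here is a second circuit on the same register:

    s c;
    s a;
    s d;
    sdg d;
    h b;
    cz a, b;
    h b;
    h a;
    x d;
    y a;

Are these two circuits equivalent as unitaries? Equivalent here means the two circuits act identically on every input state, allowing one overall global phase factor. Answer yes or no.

Yes — the two circuits implement the same unitary up to a global phase.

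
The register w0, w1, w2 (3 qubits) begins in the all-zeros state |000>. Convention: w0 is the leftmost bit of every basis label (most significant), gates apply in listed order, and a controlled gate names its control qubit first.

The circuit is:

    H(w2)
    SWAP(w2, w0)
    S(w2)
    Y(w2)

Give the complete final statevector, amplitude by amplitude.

After the circuit, the state carries amplitude sqrt(2)*I/2 on |001>, sqrt(2)*I/2 on |101>, and 0 on every other basis state.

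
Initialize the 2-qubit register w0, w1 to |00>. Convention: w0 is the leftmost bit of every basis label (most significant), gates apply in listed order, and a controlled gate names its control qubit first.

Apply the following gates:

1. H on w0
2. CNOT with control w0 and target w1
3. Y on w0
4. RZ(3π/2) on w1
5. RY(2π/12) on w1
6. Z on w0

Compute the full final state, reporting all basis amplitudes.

The resulting statevector has amplitude (1 - sqrt(3))*exp(I*pi/4)/4 on |00>, (1 + sqrt(3))*exp(I*pi/4)/4 on |01>, (1 + sqrt(3))*exp(3*I*pi/4)/4 on |10>, (-1 + sqrt(3))*exp(3*I*pi/4)/4 on |11>.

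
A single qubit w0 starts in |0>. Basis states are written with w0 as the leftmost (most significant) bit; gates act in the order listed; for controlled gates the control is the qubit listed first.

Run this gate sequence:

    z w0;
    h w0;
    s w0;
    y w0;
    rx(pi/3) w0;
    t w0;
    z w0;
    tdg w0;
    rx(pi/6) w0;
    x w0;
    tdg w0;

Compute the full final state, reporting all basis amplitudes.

The final amplitudes are -I/2 on |0>, -sqrt(3)*exp(3*I*pi/4)/2 on |1>.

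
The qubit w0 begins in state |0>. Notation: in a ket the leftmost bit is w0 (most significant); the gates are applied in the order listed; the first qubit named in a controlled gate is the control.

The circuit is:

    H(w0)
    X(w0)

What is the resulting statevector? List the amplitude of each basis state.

The resulting statevector has amplitude sqrt(2)/2 on |0>, sqrt(2)/2 on |1>.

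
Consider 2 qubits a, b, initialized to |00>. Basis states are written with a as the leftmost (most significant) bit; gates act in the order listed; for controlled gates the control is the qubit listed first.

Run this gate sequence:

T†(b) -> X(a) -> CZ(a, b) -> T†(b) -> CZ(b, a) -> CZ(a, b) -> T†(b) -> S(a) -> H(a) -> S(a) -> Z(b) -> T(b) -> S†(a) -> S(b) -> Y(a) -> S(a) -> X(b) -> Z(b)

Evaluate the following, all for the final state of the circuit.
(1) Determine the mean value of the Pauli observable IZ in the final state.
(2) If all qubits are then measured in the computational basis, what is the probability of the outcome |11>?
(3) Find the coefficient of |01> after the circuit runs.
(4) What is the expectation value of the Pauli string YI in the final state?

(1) The expectation value of IZ is -1.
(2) A full measurement returns |11> with probability 1/2.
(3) The amplitude on |01> is sqrt(2)/2.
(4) In the final state, YI has expectation 1.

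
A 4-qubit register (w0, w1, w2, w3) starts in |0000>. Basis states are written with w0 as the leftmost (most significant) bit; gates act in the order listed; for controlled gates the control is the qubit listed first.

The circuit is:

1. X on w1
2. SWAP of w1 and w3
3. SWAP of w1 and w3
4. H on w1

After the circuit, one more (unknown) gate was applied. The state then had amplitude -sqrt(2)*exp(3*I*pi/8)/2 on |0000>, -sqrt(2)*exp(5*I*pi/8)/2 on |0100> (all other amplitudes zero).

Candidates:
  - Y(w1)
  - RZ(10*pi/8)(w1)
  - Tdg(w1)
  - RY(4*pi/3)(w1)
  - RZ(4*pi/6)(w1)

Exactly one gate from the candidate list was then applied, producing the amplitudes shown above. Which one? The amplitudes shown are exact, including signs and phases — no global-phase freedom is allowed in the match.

It was RZ(10*pi/8)(w1) that produced the state shown. Key observation: steps 2-3 multiply out to the identity, so the circuit reduces to the remaining gates.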